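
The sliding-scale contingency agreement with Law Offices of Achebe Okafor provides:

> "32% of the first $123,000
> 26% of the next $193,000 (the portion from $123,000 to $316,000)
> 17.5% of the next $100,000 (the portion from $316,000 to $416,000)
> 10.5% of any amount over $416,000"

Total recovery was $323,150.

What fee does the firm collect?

$90,791.25

First $123,000 at 32% = $39,360.00
Next $193,000 at 26% = $50,180.00
Remaining $7,150 at 17.5% = $1,251.25
Fee: $39,360.00 + $50,180.00 + $1,251.25 = $90,791.25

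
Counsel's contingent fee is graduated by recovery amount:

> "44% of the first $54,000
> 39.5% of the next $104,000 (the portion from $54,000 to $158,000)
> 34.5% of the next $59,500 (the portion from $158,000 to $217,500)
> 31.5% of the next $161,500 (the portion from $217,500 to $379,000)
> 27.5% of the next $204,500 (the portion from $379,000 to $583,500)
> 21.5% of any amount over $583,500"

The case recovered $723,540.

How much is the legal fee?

$222,586.10

First $54,000 at 44% = $23,760.00
Next $104,000 at 39.5% = $41,080.00
Next $59,500 at 34.5% = $20,527.50
Next $161,500 at 31.5% = $50,872.50
Next $204,500 at 27.5% = $56,237.50
Remaining $140,040 at 21.5% = $30,108.60
Fee: $23,760.00 + $41,080.00 + $20,527.50 + $50,872.50 + $56,237.50 + $30,108.60 = $222,586.10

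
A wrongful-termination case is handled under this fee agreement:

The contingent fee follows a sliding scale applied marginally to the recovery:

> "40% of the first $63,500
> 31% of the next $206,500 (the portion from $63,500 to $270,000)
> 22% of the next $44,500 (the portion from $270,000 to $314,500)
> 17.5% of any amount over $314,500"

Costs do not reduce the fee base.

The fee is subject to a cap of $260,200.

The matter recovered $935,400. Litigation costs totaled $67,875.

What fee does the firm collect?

$207,862.50

Fee base is the gross recovery, $935,400; costs are reimbursed separately.
First $63,500 at 40% = $25,400.00
Next $206,500 at 31% = $64,015.00
Next $44,500 at 22% = $9,790.00
Remaining $620,900 at 17.5% = $108,657.50
Fee: $25,400.00 + $64,015.00 + $9,790.00 + $108,657.50 = $207,862.50
$207,862.50 is under the $260,200 cap.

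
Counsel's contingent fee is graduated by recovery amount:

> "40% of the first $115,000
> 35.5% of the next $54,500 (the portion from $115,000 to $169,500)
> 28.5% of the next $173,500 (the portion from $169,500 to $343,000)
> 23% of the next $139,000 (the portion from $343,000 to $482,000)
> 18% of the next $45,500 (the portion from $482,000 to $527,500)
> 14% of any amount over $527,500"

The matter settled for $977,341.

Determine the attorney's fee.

First $115,000 at 40% = $46,000.00
Next $54,500 at 35.5% = $19,347.50
Next $173,500 at 28.5% = $49,447.50
Next $139,000 at 23% = $31,970.00
Next $45,500 at 18% = $8,190.00
Remaining $449,841 at 14% = $62,977.74
Fee: $46,000.00 + $19,347.50 + $49,447.50 + $31,970.00 + $8,190.00 + $62,977.74 = $217,932.74

$217,932.74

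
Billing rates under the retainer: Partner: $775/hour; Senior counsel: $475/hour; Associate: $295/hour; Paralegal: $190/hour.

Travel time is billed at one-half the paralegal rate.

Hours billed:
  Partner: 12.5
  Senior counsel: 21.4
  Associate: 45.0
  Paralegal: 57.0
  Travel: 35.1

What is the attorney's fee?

Partner: 12.5 × $775 = $9,687.50
Senior counsel: 21.4 × $475 = $10,165.00
Associate: 45.0 × $295 = $13,275.00
Paralegal: 57.0 × $190 = $10,830.00
Subtotal: $9,687.50 + $10,165.00 + $13,275.00 + $10,830.00 = $43,957.50
Travel: 35.1 × ($190 ÷ 2) = 35.1 × $95.00 = $3,334.50
Total: $43,957.50 + $3,334.50 = $47,292.00

$47,292.00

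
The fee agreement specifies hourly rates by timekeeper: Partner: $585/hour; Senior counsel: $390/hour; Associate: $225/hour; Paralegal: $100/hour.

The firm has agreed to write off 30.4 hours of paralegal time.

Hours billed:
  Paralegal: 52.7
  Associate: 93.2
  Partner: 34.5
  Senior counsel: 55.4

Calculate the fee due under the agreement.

Partner: 34.5 × $585 = $20,182.50
Senior counsel: 55.4 × $390 = $21,606.00
Associate: 93.2 × $225 = $20,970.00
Paralegal: 52.7 × $100 = $5,270.00
Subtotal: $68,028.50
Write-off: 30.4 × $100 = $3,040.00
Total: $68,028.50 − $3,040.00 = $64,988.50

$64,988.50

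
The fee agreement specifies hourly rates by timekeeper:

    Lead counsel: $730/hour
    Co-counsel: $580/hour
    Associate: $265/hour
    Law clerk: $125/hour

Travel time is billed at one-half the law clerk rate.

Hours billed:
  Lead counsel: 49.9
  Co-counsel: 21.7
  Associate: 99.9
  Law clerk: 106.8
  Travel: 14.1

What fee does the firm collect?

$89,717.75

Lead counsel: 49.9 × $730 = $36,427.00
Co-counsel: 21.7 × $580 = $12,586.00
Associate: 99.9 × $265 = $26,473.50
Law clerk: 106.8 × $125 = $13,350.00
Subtotal: $36,427.00 + $12,586.00 + $26,473.50 + $13,350.00 = $88,836.50
Travel: 14.1 × ($125 ÷ 2) = 14.1 × $62.50 = $881.25
Total: $88,836.50 + $881.25 = $89,717.75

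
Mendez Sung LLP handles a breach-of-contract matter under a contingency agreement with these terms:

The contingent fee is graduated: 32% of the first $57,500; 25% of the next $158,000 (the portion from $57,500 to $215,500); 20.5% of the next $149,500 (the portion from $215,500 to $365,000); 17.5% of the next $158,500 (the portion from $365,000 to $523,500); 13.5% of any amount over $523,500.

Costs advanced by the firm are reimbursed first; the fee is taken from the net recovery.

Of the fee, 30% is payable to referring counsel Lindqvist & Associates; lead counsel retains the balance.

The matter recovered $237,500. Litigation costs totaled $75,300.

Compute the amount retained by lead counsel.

$31,202.50

Fee base (net of costs): $237,500 − $75,300 = $162,200
First $57,500 at 32% = $18,400.00
Remaining $104,700 at 25% = $26,175.00
Fee: $18,400.00 + $26,175.00 = $44,575.00
Referral share: 30% of $44,575.00 = $13,372.50; lead counsel retains $44,575.00 − $13,372.50 = $31,202.50.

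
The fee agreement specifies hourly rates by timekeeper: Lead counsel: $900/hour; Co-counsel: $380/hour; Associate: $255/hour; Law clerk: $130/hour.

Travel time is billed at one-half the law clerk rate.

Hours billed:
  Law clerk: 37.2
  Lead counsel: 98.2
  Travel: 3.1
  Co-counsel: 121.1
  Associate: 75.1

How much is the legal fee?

Lead counsel: 98.2 × $900 = $88,380.00
Co-counsel: 121.1 × $380 = $46,018.00
Associate: 75.1 × $255 = $19,150.50
Law clerk: 37.2 × $130 = $4,836.00
Subtotal: $88,380.00 + $46,018.00 + $19,150.50 + $4,836.00 = $158,384.50
Travel: 3.1 × ($130 ÷ 2) = 3.1 × $65.00 = $201.50
Total: $158,384.50 + $201.50 = $158,586.00

$158,586.00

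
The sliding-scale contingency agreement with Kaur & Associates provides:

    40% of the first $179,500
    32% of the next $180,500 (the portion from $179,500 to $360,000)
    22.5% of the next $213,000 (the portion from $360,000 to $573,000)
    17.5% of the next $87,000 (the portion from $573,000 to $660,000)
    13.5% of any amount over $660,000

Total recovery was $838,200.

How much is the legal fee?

$216,767.00

First $179,500 at 40% = $71,800.00
Next $180,500 at 32% = $57,760.00
Next $213,000 at 22.5% = $47,925.00
Next $87,000 at 17.5% = $15,225.00
Remaining $178,200 at 13.5% = $24,057.00
Fee: $71,800.00 + $57,760.00 + $47,925.00 + $15,225.00 + $24,057.00 = $216,767.00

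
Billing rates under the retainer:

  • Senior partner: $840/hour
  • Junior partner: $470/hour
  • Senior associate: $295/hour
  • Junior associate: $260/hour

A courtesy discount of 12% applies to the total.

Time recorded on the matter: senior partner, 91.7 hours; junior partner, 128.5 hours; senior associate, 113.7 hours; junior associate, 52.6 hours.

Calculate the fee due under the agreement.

$162,483.64

Senior partner: 91.7 × $840 = $77,028.00
Junior partner: 128.5 × $470 = $60,395.00
Senior associate: 113.7 × $295 = $33,541.50
Junior associate: 52.6 × $260 = $13,676.00
Subtotal: $184,640.50
Less 12% discount: −$22,156.86
Total: $184,640.50 − $22,156.86 = $162,483.64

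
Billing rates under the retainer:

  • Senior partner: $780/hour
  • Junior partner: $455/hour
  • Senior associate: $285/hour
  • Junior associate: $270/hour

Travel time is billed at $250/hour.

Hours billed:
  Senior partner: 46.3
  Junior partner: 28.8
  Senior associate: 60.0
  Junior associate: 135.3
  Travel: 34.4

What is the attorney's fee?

$111,449.00

Senior partner: 46.3 × $780 = $36,114.00
Junior partner: 28.8 × $455 = $13,104.00
Senior associate: 60.0 × $285 = $17,100.00
Junior associate: 135.3 × $270 = $36,531.00
Subtotal: $36,114.00 + $13,104.00 + $17,100.00 + $36,531.00 = $102,849.00
Travel: 34.4 × $250 = $8,600.00
Total: $102,849.00 + $8,600.00 = $111,449.00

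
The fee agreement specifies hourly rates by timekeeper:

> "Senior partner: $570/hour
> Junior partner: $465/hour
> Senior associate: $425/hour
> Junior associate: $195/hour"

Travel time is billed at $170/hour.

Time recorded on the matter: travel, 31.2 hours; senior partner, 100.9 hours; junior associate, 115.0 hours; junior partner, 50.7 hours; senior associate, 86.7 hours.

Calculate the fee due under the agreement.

Senior partner: 100.9 × $570 = $57,513.00
Junior partner: 50.7 × $465 = $23,575.50
Senior associate: 86.7 × $425 = $36,847.50
Junior associate: 115.0 × $195 = $22,425.00
Subtotal: $57,513.00 + $23,575.50 + $36,847.50 + $22,425.00 = $140,361.00
Travel: 31.2 × $170 = $5,304.00
Total: $140,361.00 + $5,304.00 = $145,665.00

$145,665.00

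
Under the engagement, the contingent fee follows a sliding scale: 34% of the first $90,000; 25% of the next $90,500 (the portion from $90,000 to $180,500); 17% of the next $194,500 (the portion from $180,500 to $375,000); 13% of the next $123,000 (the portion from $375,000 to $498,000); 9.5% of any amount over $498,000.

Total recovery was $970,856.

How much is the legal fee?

$147,201.32

First $90,000 at 34% = $30,600.00
Next $90,500 at 25% = $22,625.00
Next $194,500 at 17% = $33,065.00
Next $123,000 at 13% = $15,990.00
Remaining $472,856 at 9.5% = $44,921.32
Fee: $30,600.00 + $22,625.00 + $33,065.00 + $15,990.00 + $44,921.32 = $147,201.32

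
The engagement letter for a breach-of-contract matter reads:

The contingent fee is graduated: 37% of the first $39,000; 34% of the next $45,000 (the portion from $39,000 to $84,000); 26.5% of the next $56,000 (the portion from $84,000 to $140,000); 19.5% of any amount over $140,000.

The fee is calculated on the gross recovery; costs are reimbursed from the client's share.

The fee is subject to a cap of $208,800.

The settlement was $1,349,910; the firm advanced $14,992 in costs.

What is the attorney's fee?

Fee base is the gross recovery, $1,349,910; costs are reimbursed separately.
First $39,000 at 37% = $14,430.00
Next $45,000 at 34% = $15,300.00
Next $56,000 at 26.5% = $14,840.00
Remaining $1,209,910 at 19.5% = $235,932.45
Fee: $14,430.00 + $15,300.00 + $14,840.00 + $235,932.45 = $280,502.45
$280,502.45 exceeds the $208,800 cap, so the fee is capped at $208,800.00.

$208,800.00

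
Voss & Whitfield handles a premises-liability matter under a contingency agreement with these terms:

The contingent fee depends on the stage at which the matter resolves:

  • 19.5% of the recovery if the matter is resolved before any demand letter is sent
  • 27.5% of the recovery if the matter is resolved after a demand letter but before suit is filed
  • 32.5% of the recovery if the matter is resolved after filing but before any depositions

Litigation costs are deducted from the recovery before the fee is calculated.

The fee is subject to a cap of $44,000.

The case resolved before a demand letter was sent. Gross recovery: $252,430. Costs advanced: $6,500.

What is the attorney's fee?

Fee base (net of costs): $252,430 − $6,500 = $245,930
The matter resolved before a demand letter was sent, so the 19.5% rate applies.
$245,930 × 19.5% = $47,956.35
$47,956.35 exceeds the $44,000 cap, so the fee is capped at $44,000.00.

$44,000.00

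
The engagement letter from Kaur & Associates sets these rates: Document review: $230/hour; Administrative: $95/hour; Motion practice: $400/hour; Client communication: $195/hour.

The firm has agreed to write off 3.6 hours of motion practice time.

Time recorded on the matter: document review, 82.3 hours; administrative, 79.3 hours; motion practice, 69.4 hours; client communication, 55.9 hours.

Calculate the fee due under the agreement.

Document review: 82.3 × $230 = $18,929.00
Administrative: 79.3 × $95 = $7,533.50
Motion practice: 69.4 × $400 = $27,760.00
Client communication: 55.9 × $195 = $10,900.50
Subtotal: $65,123.00
Write-off: 3.6 × $400 = $1,440.00
Total: $65,123.00 − $1,440.00 = $63,683.00

$63,683.00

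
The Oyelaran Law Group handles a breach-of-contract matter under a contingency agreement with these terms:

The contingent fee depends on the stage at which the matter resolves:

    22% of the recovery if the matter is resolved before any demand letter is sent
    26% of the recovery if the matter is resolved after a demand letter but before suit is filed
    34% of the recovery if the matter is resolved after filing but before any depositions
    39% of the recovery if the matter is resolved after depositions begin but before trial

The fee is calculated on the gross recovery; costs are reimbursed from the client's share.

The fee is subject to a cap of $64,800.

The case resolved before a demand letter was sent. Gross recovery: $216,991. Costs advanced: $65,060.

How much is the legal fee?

Fee base is the gross recovery, $216,991; costs are reimbursed separately.
The matter resolved before a demand letter was sent, so the 22% rate applies.
$216,991 × 22% = $47,738.02
$47,738.02 is under the $64,800 cap.

$47,738.02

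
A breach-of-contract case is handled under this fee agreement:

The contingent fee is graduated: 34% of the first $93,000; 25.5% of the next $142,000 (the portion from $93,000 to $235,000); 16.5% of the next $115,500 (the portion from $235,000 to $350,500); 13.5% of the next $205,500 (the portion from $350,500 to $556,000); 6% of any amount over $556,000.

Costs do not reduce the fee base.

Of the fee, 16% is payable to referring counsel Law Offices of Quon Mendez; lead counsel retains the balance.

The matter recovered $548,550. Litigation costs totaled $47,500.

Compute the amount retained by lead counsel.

Fee base is the gross recovery, $548,550; costs are reimbursed separately.
First $93,000 at 34% = $31,620.00
Next $142,000 at 25.5% = $36,210.00
Next $115,500 at 16.5% = $19,057.50
Remaining $198,050 at 13.5% = $26,736.75
Fee: $31,620.00 + $36,210.00 + $19,057.50 + $26,736.75 = $113,624.25
Referral share: 16% of $113,624.25 = $18,179.88; lead counsel retains $113,624.25 − $18,179.88 = $95,444.37.

$95,444.37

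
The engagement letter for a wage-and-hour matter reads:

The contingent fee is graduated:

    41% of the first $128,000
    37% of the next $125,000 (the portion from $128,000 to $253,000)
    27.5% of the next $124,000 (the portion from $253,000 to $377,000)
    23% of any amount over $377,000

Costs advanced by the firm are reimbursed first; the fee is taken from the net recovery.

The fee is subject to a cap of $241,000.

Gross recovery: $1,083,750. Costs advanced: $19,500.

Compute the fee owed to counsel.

Fee base (net of costs): $1,083,750 − $19,500 = $1,064,250
First $128,000 at 41% = $52,480.00
Next $125,000 at 37% = $46,250.00
Next $124,000 at 27.5% = $34,100.00
Remaining $687,250 at 23% = $158,067.50
Fee: $52,480.00 + $46,250.00 + $34,100.00 + $158,067.50 = $290,897.50
$290,897.50 exceeds the $241,000 cap, so the fee is capped at $241,000.00.

$241,000.00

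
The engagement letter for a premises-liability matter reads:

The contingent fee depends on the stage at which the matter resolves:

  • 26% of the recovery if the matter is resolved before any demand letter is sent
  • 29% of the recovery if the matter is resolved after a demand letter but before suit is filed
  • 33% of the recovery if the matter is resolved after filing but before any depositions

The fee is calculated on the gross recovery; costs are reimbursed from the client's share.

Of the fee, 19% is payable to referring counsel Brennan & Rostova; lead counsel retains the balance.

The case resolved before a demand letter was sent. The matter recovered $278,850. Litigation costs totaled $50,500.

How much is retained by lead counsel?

Fee base is the gross recovery, $278,850; costs are reimbursed separately.
The matter resolved before a demand letter was sent, so the 26% rate applies.
$278,850 × 26% = $72,501.00
Referral share: 19% of $72,501.00 = $13,775.19; lead counsel retains $72,501.00 − $13,775.19 = $58,725.81.

$58,725.81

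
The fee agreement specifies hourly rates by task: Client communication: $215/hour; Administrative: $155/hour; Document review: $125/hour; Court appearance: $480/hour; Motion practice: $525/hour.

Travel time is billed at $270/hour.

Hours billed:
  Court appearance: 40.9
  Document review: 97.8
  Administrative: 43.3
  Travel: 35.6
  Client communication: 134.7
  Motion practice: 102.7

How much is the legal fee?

Client communication: 134.7 × $215 = $28,960.50
Administrative: 43.3 × $155 = $6,711.50
Document review: 97.8 × $125 = $12,225.00
Court appearance: 40.9 × $480 = $19,632.00
Motion practice: 102.7 × $525 = $53,917.50
Subtotal: $28,960.50 + $6,711.50 + $12,225.00 + $19,632.00 + $53,917.50 = $121,446.50
Travel: 35.6 × $270 = $9,612.00
Total: $121,446.50 + $9,612.00 = $131,058.50

$131,058.50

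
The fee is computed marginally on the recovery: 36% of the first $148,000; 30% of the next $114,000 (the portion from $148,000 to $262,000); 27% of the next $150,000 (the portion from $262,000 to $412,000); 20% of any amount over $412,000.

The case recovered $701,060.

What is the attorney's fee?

First $148,000 at 36% = $53,280.00
Next $114,000 at 30% = $34,200.00
Next $150,000 at 27% = $40,500.00
Remaining $289,060 at 20% = $57,812.00
Fee: $53,280.00 + $34,200.00 + $40,500.00 + $57,812.00 = $185,792.00

$185,792.00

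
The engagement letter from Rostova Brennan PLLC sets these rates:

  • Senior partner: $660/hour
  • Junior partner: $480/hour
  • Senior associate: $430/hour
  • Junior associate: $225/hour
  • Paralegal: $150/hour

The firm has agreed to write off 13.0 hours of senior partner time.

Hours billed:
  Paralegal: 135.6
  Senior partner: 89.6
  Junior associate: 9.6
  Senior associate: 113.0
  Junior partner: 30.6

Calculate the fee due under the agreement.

Senior partner: 89.6 × $660 = $59,136.00
Junior partner: 30.6 × $480 = $14,688.00
Senior associate: 113.0 × $430 = $48,590.00
Junior associate: 9.6 × $225 = $2,160.00
Paralegal: 135.6 × $150 = $20,340.00
Subtotal: $144,914.00
Write-off: 13.0 × $660 = $8,580.00
Total: $144,914.00 − $8,580.00 = $136,334.00

$136,334.00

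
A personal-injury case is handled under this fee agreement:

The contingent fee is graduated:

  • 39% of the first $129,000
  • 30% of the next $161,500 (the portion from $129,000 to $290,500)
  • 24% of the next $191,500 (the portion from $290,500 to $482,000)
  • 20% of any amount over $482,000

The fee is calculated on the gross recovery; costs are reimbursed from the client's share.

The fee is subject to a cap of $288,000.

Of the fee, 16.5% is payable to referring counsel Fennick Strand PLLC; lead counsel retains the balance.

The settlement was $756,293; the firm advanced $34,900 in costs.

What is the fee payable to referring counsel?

Fee base is the gross recovery, $756,293; costs are reimbursed separately.
First $129,000 at 39% = $50,310.00
Next $161,500 at 30% = $48,450.00
Next $191,500 at 24% = $45,960.00
Remaining $274,293 at 20% = $54,858.60
Fee: $50,310.00 + $48,450.00 + $45,960.00 + $54,858.60 = $199,578.60
$199,578.60 is under the $288,000 cap.
Referral share: 16.5% of $199,578.60 = $32,930.47; lead counsel retains $199,578.60 − $32,930.47 = $166,648.13.

$32,930.47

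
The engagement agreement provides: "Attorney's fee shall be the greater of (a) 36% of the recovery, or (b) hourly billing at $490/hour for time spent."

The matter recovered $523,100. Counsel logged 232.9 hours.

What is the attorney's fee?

(a) 36% of $523,100 = $188,316.00
(b) 232.9 × $490 = $114,121.00
The greater is (a): $188,316.00.

$188,316.00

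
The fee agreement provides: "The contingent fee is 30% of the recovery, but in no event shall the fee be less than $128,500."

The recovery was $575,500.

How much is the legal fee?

30% of $575,500 = $172,650.00
That exceeds the $128,500 minimum.

$172,650.00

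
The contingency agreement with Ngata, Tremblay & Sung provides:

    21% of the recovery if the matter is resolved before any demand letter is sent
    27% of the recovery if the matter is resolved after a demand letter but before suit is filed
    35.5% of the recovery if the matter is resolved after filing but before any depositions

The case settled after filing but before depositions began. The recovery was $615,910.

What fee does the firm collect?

$218,648.05

The matter settled after filing but before depositions began, so the 35.5% rate applies.
$615,910 × 35.5% = $218,648.05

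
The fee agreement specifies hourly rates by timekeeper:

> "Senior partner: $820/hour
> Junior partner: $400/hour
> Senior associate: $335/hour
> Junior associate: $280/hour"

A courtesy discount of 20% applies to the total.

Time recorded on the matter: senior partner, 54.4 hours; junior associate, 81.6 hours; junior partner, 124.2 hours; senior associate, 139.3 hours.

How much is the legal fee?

$131,041.20

Senior partner: 54.4 × $820 = $44,608.00
Junior partner: 124.2 × $400 = $49,680.00
Senior associate: 139.3 × $335 = $46,665.50
Junior associate: 81.6 × $280 = $22,848.00
Subtotal: $163,801.50
Less 20% discount: −$32,760.30
Total: $163,801.50 − $32,760.30 = $131,041.20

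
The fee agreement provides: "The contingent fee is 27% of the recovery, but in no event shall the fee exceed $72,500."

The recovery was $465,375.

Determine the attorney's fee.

27% of $465,375 = $125,651.25
That exceeds the $72,500 cap, so the fee is capped at $72,500.

$72,500.00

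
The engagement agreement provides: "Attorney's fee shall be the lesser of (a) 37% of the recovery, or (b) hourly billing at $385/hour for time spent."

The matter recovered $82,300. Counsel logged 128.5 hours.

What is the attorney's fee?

(a) 37% of $82,300 = $30,451.00
(b) 128.5 × $385 = $49,472.50
The lesser is (a): $30,451.00.

$30,451.00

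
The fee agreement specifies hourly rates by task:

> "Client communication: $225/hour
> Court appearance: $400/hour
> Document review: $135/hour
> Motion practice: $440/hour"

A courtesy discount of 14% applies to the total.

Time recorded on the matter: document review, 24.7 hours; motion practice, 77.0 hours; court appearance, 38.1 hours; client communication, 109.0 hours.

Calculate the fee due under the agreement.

Client communication: 109.0 × $225 = $24,525.00
Court appearance: 38.1 × $400 = $15,240.00
Document review: 24.7 × $135 = $3,334.50
Motion practice: 77.0 × $440 = $33,880.00
Subtotal: $76,979.50
Less 14% discount: −$10,777.13
Total: $76,979.50 − $10,777.13 = $66,202.37

$66,202.37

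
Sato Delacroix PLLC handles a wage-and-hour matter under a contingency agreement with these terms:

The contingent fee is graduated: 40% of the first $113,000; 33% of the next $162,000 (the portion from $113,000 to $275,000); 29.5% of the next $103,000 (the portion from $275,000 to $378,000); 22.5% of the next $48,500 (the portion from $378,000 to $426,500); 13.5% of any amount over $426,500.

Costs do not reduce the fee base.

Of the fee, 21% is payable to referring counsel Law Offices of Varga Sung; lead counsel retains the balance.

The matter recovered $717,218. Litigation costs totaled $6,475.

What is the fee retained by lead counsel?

Fee base is the gross recovery, $717,218; costs are reimbursed separately.
First $113,000 at 40% = $45,200.00
Next $162,000 at 33% = $53,460.00
Next $103,000 at 29.5% = $30,385.00
Next $48,500 at 22.5% = $10,912.50
Remaining $290,718 at 13.5% = $39,246.93
Fee: $45,200.00 + $53,460.00 + $30,385.00 + $10,912.50 + $39,246.93 = $179,204.43
Referral share: 21% of $179,204.43 = $37,632.93; lead counsel retains $179,204.43 − $37,632.93 = $141,571.50.

$141,571.50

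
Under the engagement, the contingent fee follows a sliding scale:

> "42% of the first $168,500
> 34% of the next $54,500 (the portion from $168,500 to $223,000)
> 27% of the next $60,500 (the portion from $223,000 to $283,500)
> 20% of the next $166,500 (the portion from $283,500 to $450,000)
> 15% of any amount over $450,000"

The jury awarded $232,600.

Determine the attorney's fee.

$91,892.00

First $168,500 at 42% = $70,770.00
Next $54,500 at 34% = $18,530.00
Remaining $9,600 at 27% = $2,592.00
Fee: $70,770.00 + $18,530.00 + $2,592.00 = $91,892.00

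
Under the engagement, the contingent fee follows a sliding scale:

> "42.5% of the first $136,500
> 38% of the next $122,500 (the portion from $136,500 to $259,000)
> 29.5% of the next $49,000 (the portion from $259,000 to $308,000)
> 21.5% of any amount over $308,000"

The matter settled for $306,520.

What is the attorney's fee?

First $136,500 at 42.5% = $58,012.50
Next $122,500 at 38% = $46,550.00
Remaining $47,520 at 29.5% = $14,018.40
Fee: $58,012.50 + $46,550.00 + $14,018.40 = $118,580.90

$118,580.90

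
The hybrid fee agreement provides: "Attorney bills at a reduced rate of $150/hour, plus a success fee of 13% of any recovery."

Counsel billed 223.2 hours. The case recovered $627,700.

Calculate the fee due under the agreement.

$115,081.00

Hourly: 223.2 × $150 = $33,480.00
Success fee: 13% of $627,700 = $81,601.00
Total: $33,480.00 + $81,601.00 = $115,081.00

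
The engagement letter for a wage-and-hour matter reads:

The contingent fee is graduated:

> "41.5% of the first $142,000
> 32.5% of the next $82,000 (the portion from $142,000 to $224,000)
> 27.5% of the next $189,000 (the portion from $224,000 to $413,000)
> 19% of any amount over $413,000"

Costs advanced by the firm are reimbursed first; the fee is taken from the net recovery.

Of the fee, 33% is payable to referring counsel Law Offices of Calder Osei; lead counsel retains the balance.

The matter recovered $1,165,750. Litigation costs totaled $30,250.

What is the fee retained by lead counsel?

$184,136.10

Fee base (net of costs): $1,165,750 − $30,250 = $1,135,500
First $142,000 at 41.5% = $58,930.00
Next $82,000 at 32.5% = $26,650.00
Next $189,000 at 27.5% = $51,975.00
Remaining $722,500 at 19% = $137,275.00
Fee: $58,930.00 + $26,650.00 + $51,975.00 + $137,275.00 = $274,830.00
Referral share: 33% of $274,830.00 = $90,693.90; lead counsel retains $274,830.00 − $90,693.90 = $184,136.10.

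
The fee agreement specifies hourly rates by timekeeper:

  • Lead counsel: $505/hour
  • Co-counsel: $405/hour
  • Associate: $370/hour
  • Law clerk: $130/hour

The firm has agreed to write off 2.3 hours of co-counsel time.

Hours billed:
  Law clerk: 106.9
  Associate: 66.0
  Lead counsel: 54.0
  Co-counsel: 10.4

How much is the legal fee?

Lead counsel: 54.0 × $505 = $27,270.00
Co-counsel: 10.4 × $405 = $4,212.00
Associate: 66.0 × $370 = $24,420.00
Law clerk: 106.9 × $130 = $13,897.00
Subtotal: $69,799.00
Write-off: 2.3 × $405 = $931.50
Total: $69,799.00 − $931.50 = $68,867.50

$68,867.50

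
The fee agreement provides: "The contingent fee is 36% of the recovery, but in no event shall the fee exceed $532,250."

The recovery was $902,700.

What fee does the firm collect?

36% of $902,700 = $324,972.00
That is under the $532,250 cap.

$324,972.00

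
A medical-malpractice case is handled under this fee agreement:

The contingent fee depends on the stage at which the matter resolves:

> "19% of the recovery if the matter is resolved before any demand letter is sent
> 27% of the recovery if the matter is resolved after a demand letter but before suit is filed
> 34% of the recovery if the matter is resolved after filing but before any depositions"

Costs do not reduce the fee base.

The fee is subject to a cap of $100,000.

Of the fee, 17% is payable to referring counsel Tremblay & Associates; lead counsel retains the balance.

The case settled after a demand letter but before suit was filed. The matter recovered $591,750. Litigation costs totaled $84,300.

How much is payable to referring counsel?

Fee base is the gross recovery, $591,750; costs are reimbursed separately.
The matter settled after a demand letter but before suit was filed, so the 27% rate applies.
$591,750 × 27% = $159,772.50
$159,772.50 exceeds the $100,000 cap, so the fee is capped at $100,000.00.
Referral share: 17% of $100,000.00 = $17,000.00; lead counsel retains $100,000.00 − $17,000.00 = $83,000.00.

$17,000.00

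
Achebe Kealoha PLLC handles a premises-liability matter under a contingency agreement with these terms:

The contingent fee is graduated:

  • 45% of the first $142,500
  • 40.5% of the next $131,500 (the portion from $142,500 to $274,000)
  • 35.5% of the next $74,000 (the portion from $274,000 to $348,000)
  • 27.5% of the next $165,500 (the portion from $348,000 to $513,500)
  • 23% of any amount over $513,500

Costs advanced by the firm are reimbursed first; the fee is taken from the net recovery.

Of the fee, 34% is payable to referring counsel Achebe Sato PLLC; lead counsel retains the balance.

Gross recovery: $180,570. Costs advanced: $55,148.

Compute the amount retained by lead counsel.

$37,250.33

Fee base (net of costs): $180,570 − $55,148 = $125,422
First $125,422 at 45% = $56,439.90
Referral share: 34% of $56,439.90 = $19,189.57; lead counsel retains $56,439.90 − $19,189.57 = $37,250.33.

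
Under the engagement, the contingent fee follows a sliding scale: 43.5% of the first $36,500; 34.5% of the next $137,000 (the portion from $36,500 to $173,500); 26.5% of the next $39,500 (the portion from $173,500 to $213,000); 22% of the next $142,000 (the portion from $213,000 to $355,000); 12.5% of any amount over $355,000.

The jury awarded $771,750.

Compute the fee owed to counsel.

First $36,500 at 43.5% = $15,877.50
Next $137,000 at 34.5% = $47,265.00
Next $39,500 at 26.5% = $10,467.50
Next $142,000 at 22% = $31,240.00
Remaining $416,750 at 12.5% = $52,093.75
Fee: $15,877.50 + $47,265.00 + $10,467.50 + $31,240.00 + $52,093.75 = $156,943.75

$156,943.75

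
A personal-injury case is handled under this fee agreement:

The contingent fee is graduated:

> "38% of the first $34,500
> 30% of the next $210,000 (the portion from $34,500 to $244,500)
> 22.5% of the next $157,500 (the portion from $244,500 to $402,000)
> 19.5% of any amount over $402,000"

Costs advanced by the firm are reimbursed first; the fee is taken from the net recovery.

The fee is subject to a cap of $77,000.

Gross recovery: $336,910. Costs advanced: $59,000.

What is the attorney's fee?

$77,000.00

Fee base (net of costs): $336,910 − $59,000 = $277,910
First $34,500 at 38% = $13,110.00
Next $210,000 at 30% = $63,000.00
Remaining $33,410 at 22.5% = $7,517.25
Fee: $13,110.00 + $63,000.00 + $7,517.25 = $83,627.25
$83,627.25 exceeds the $77,000 cap, so the fee is capped at $77,000.00.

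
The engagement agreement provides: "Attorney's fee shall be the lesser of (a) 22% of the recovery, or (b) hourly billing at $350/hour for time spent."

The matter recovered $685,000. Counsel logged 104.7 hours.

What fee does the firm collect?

$36,645.00

(a) 22% of $685,000 = $150,700.00
(b) 104.7 × $350 = $36,645.00
The lesser is (b): $36,645.00.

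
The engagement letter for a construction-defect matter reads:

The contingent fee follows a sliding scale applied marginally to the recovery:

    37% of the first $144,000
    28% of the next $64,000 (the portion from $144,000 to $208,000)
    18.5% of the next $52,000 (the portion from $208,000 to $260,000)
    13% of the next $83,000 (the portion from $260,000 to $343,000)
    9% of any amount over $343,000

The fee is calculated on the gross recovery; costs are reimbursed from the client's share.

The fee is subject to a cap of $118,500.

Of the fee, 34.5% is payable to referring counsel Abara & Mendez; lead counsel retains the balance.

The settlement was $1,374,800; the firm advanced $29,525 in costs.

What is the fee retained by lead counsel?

$77,617.50

Fee base is the gross recovery, $1,374,800; costs are reimbursed separately.
First $144,000 at 37% = $53,280.00
Next $64,000 at 28% = $17,920.00
Next $52,000 at 18.5% = $9,620.00
Next $83,000 at 13% = $10,790.00
Remaining $1,031,800 at 9% = $92,862.00
Fee: $53,280.00 + $17,920.00 + $9,620.00 + $10,790.00 + $92,862.00 = $184,472.00
$184,472.00 exceeds the $118,500 cap, so the fee is capped at $118,500.00.
Referral share: 34.5% of $118,500.00 = $40,882.50; lead counsel retains $118,500.00 − $40,882.50 = $77,617.50.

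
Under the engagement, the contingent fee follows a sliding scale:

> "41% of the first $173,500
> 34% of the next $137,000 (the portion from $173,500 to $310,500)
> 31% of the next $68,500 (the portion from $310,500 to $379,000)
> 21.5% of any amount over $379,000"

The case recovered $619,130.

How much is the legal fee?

First $173,500 at 41% = $71,135.00
Next $137,000 at 34% = $46,580.00
Next $68,500 at 31% = $21,235.00
Remaining $240,130 at 21.5% = $51,627.95
Fee: $71,135.00 + $46,580.00 + $21,235.00 + $51,627.95 = $190,577.95

$190,577.95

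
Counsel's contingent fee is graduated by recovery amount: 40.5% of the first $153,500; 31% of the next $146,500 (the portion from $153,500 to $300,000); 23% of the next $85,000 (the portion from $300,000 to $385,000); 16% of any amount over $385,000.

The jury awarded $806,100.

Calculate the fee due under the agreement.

First $153,500 at 40.5% = $62,167.50
Next $146,500 at 31% = $45,415.00
Next $85,000 at 23% = $19,550.00
Remaining $421,100 at 16% = $67,376.00
Fee: $62,167.50 + $45,415.00 + $19,550.00 + $67,376.00 = $194,508.50

$194,508.50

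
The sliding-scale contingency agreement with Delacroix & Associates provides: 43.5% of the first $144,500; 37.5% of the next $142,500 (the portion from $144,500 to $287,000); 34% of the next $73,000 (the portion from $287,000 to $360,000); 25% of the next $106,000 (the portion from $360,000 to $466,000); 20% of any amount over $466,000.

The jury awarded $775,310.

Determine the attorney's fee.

First $144,500 at 43.5% = $62,857.50
Next $142,500 at 37.5% = $53,437.50
Next $73,000 at 34% = $24,820.00
Next $106,000 at 25% = $26,500.00
Remaining $309,310 at 20% = $61,862.00
Fee: $62,857.50 + $53,437.50 + $24,820.00 + $26,500.00 + $61,862.00 = $229,477.00

$229,477.00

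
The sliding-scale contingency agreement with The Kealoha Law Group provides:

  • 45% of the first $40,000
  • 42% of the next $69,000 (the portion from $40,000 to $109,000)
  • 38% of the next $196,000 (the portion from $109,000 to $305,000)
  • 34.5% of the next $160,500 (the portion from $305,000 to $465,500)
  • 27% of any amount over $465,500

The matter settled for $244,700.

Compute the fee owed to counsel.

First $40,000 at 45% = $18,000.00
Next $69,000 at 42% = $28,980.00
Remaining $135,700 at 38% = $51,566.00
Fee: $18,000.00 + $28,980.00 + $51,566.00 = $98,546.00

$98,546.00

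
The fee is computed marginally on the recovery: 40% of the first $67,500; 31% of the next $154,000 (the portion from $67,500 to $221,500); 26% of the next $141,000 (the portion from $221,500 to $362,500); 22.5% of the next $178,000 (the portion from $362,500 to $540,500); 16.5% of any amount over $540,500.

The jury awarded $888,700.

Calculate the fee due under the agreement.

$208,903.00

First $67,500 at 40% = $27,000.00
Next $154,000 at 31% = $47,740.00
Next $141,000 at 26% = $36,660.00
Next $178,000 at 22.5% = $40,050.00
Remaining $348,200 at 16.5% = $57,453.00
Fee: $27,000.00 + $47,740.00 + $36,660.00 + $40,050.00 + $57,453.00 = $208,903.00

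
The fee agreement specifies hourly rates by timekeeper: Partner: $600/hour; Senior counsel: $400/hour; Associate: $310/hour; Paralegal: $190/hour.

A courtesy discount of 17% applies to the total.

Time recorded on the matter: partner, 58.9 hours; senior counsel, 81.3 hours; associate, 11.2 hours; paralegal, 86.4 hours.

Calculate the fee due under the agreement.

Partner: 58.9 × $600 = $35,340.00
Senior counsel: 81.3 × $400 = $32,520.00
Associate: 11.2 × $310 = $3,472.00
Paralegal: 86.4 × $190 = $16,416.00
Subtotal: $87,748.00
Less 17% discount: −$14,917.16
Total: $87,748.00 − $14,917.16 = $72,830.84

$72,830.84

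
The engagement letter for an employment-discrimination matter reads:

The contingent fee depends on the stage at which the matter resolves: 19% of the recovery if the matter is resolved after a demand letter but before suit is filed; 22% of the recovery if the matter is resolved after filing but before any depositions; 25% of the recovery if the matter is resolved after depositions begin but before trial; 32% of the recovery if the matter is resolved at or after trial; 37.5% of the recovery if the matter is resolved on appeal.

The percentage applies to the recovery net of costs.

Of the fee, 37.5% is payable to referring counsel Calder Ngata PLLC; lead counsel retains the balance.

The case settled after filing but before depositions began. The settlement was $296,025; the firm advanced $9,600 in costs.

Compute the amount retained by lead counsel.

$39,383.44

Fee base (net of costs): $296,025 − $9,600 = $286,425
The matter settled after filing but before depositions began, so the 22% rate applies.
$286,425 × 22% = $63,013.50
Referral share: 37.5% of $63,013.50 = $23,630.06; lead counsel retains $63,013.50 − $23,630.06 = $39,383.44.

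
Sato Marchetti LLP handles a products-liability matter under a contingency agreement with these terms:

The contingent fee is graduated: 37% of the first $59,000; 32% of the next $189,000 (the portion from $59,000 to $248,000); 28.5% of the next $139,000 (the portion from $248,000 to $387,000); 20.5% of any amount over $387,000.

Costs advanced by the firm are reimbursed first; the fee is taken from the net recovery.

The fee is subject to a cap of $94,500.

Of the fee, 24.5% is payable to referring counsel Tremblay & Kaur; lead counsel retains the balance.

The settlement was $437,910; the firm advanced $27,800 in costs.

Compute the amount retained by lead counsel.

$71,347.50

Fee base (net of costs): $437,910 − $27,800 = $410,110
First $59,000 at 37% = $21,830.00
Next $189,000 at 32% = $60,480.00
Next $139,000 at 28.5% = $39,615.00
Remaining $23,110 at 20.5% = $4,737.55
Fee: $21,830.00 + $60,480.00 + $39,615.00 + $4,737.55 = $126,662.55
$126,662.55 exceeds the $94,500 cap, so the fee is capped at $94,500.00.
Referral share: 24.5% of $94,500.00 = $23,152.50; lead counsel retains $94,500.00 − $23,152.50 = $71,347.50.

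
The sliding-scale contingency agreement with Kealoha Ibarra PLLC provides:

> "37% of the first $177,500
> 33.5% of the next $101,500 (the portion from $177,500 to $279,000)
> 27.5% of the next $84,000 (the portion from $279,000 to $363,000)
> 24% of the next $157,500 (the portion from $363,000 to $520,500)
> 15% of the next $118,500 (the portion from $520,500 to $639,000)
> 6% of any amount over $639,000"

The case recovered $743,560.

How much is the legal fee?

$184,626.10

First $177,500 at 37% = $65,675.00
Next $101,500 at 33.5% = $34,002.50
Next $84,000 at 27.5% = $23,100.00
Next $157,500 at 24% = $37,800.00
Next $118,500 at 15% = $17,775.00
Remaining $104,560 at 6% = $6,273.60
Fee: $65,675.00 + $34,002.50 + $23,100.00 + $37,800.00 + $17,775.00 + $6,273.60 = $184,626.10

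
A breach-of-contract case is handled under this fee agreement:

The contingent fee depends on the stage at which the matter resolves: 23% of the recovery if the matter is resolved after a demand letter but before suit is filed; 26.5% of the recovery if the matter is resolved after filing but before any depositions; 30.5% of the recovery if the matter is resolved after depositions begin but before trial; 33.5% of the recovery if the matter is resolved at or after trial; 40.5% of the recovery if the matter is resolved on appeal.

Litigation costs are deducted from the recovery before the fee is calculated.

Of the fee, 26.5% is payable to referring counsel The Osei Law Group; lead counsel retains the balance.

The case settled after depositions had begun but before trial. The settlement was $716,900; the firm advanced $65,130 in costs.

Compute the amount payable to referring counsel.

Fee base (net of costs): $716,900 − $65,130 = $651,770
The matter settled after depositions had begun but before trial, so the 30.5% rate applies.
$651,770 × 30.5% = $198,789.85
Referral share: 26.5% of $198,789.85 = $52,679.31; lead counsel retains $198,789.85 − $52,679.31 = $146,110.54.

$52,679.31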